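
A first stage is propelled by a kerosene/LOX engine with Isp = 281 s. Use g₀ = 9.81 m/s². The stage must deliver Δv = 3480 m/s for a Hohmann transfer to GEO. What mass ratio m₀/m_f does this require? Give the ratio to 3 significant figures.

mass ratio ≈ 3.53

v_e = Isp · g₀ = 281 × 9.81 = 2756.6 m/s.
m₀/m_f = exp(Δv / v_e) = exp(3480 / 2756.6) = exp(1.2624) = 3.5340.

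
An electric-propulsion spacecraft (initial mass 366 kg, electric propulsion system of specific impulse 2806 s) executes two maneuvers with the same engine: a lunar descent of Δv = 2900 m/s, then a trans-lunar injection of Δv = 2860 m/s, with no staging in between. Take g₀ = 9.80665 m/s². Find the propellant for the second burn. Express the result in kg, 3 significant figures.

propellant for the second burn ≈ 32.5 kg

v_e = Isp · g₀ = 2806 × 9.80665 = 27517.5 m/s.
After the first burn: m = 366 × exp(−2900/27517.5) = 366 × 0.89998 = 329.393 kg.
After the second burn: m = 329.393 × exp(−2860/27517.5) = 329.393 × 0.90128 = 296.875 kg.
Second-burn propellant = 329.393 − 296.875 = 32.518 kg.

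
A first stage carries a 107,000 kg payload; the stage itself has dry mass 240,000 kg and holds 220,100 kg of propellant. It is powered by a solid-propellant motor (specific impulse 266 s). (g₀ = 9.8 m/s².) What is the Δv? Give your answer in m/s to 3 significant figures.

Δv ≈ 1280 m/s

v_e = Isp · g₀ = 266 × 9.8 = 2606.8 m/s.
m₀ = payload + dry + propellant = 107,000 + 240,000 + 220,100 = 567,100 kg.
m_f = payload + dry = 107,000 + 240,000 = 347,000 kg.
Δv = v_e · ln(m₀/m_f) = 2606.8 × ln(1.634) = 2606.8 × 0.4912 ≈ 1280.5 m/s.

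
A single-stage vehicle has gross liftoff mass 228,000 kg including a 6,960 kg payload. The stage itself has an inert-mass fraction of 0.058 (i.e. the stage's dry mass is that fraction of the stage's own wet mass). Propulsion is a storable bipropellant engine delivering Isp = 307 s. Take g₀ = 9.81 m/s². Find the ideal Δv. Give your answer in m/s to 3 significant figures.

Δv ≈ 7360 m/s

Stage wet mass = m₀ − payload = 228,000 − 6,960 = 221,040 kg.
Stage dry mass = ε × stage wet mass = 0.058 × 221,040 = 12,820.3 kg.
Burnout mass m_f = stage dry + payload = 12,820.3 + 6,960 = 19,780.3 kg.
v_e = Isp · g₀ = 307 × 9.81 = 3011.7 m/s.
Rocket equation: Δv = v_e · ln(228,000/19,780.3) = 3011.7 × ln(11.53) = 3011.7 × 2.4447 ≈ 7363 m/s.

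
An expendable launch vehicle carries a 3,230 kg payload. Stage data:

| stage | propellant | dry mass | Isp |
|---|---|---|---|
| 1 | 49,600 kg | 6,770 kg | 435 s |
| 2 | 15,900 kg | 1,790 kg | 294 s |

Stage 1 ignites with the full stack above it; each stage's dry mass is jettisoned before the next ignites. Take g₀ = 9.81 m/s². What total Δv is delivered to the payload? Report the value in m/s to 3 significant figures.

Ignition mass of stage 1 = 49,600+6,770 + 15,900+1,790 + 3,230 = 77,290 kg.
Stage 1: m₀ = 77,290 kg, m_f = 77,290 − 49,600 = 27,690 kg; Δv = 435×9.81×ln(2.791) = 4267.4×1.0265 ≈ 4380 m/s.
Stage 2: m₀ = 20,920 kg, m_f = 20,920 − 15,900 = 5,020 kg; Δv = 294×9.81×ln(4.167) = 2884.1×1.4273 ≈ 4116 m/s.
Total Δv = 4380 + 4116 = 8496 m/s.

Δv ≈ 8500 m/s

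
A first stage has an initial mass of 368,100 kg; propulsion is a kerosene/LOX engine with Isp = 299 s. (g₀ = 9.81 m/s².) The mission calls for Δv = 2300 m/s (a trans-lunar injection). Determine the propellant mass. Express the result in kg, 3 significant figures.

v_e = Isp · g₀ = 299 × 9.81 = 2933.2 m/s.
m₀/m_f = exp(Δv / v_e) = exp(2300 / 2933.2) = exp(0.7841) = 2.1905.
m_f = 368,100 / 2.1905 = 168,044 kg, so propellant = m₀ − m_f = 368,100 − 168,044 = 200,056 kg.

propellant mass ≈ 200000 kg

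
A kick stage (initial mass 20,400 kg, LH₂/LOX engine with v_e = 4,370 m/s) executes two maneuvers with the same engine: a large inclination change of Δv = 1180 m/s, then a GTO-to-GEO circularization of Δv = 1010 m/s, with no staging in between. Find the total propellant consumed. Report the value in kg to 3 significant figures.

total propellant consumed ≈ 8040 kg

After the first burn: m = 20400 × exp(−1180/4370.0) = 20400 × 0.76336 = 15,572.5 kg.
After the second burn: m = 15,572.5 × exp(−1010/4370.0) = 15,572.5 × 0.79364 = 12,359 kg.
Total propellant = m₀ − m_final = 20400 − 12,359 = 8,041 kg.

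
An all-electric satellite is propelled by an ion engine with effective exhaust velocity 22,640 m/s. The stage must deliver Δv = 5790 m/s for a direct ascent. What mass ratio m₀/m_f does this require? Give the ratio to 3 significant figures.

By the Tsiolkovsky rocket equation, m₀/m_f = exp(Δv / v_e) = exp(5790 / 22640.0) = exp(0.2557) = 1.2914.

mass ratio ≈ 1.29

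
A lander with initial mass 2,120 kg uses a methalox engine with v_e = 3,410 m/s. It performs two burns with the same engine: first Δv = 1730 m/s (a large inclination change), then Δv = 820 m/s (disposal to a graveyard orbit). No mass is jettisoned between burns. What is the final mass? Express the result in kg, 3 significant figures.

final mass ≈ 1000 kg

After the first burn: m = 2120 × exp(−1730/3410.0) = 2120 × 0.60210 = 1,276.45 kg.
After the second burn: m = 1,276.45 × exp(−820/3410.0) = 1,276.45 × 0.78626 = 1,003.62 kg.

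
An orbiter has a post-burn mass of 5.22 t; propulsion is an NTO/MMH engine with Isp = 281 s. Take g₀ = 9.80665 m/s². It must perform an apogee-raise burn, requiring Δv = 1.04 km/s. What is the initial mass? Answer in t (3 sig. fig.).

v_e = Isp · g₀ = 281 × 9.80665 = 2755.7 m/s.
m₀/m_f = exp(Δv / v_e) = exp(1040 / 2755.7) = exp(0.3774) = 1.4585.
m₀ = m_f × 1.4585 = 5.22 × 1.4585 = 7.61337 t.

initial mass ≈ 7.61 t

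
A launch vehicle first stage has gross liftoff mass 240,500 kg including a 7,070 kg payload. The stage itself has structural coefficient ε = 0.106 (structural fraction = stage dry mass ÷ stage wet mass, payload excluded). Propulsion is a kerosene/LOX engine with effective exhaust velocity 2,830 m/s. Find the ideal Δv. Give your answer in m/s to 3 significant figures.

Stage wet mass = m₀ − payload = 240,500 − 7,070 = 233,430 kg.
Stage dry mass = ε × stage wet mass = 0.106 × 233,430 = 24,743.6 kg.
Burnout mass m_f = stage dry + payload = 24,743.6 + 7,070 = 31,813.6 kg.
From the ideal rocket equation, Δv = v_e · ln(240,500/31,813.6) = 2830.0 × ln(7.56) = 2830.0 × 2.0228 ≈ 5725 m/s.

Δv ≈ 5720 m/s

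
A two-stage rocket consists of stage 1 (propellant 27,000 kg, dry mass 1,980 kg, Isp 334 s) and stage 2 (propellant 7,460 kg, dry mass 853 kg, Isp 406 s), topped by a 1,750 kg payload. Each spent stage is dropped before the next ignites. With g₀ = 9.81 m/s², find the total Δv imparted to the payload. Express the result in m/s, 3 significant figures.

Ignition mass of stage 1 = 27,000+1,980 + 7,460+853 + 1,750 = 39,043 kg.
Stage 1: m₀ = 39,043 kg, m_f = 39,043 − 27,000 = 12,043 kg; Δv = 334×9.81×ln(3.242) = 3276.5×1.1762 ≈ 3854 m/s.
Stage 2: m₀ = 10,063 kg, m_f = 10,063 − 7,460 = 2,603 kg; Δv = 406×9.81×ln(3.866) = 3982.9×1.3522 ≈ 5386 m/s.
Total Δv = 3854 + 5386 = 9240 m/s.

Δv ≈ 9240 m/s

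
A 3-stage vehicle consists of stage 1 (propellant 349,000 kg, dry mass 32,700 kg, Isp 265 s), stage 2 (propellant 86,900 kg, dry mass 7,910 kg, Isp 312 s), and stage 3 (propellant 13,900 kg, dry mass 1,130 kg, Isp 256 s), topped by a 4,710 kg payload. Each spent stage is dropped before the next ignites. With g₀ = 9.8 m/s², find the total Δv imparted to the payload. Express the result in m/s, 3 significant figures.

Δv ≈ 10600 m/s

Ignition mass of stage 1 = 349,000+32,700 + 86,900+7,910 + 13,900+1,130 + 4,710 = 496,250 kg.
Stage 1: m₀ = 496,250 kg, m_f = 496,250 − 349,000 = 147,250 kg; Δv = 265×9.8×ln(3.37) = 2597.0×1.2149 ≈ 3155 m/s.
Stage 2: m₀ = 114,550 kg, m_f = 114,550 − 86,900 = 27,650 kg; Δv = 312×9.8×ln(4.143) = 3057.6×1.4214 ≈ 4346 m/s.
Stage 3: m₀ = 19,740 kg, m_f = 19,740 − 13,900 = 5,840 kg; Δv = 256×9.8×ln(3.38) = 2508.8×1.2179 ≈ 3056 m/s.
Total Δv = 3155 + 4346 + 3056 = 10557 m/s.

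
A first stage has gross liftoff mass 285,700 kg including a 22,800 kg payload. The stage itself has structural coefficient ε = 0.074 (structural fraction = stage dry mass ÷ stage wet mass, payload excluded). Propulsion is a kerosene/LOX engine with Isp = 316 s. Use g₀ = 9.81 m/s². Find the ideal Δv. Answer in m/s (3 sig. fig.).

Δv ≈ 5920 m/s

Stage wet mass = m₀ − payload = 285,700 − 22,800 = 262,900 kg.
Stage dry mass = ε × stage wet mass = 0.074 × 262,900 = 19,454.6 kg.
Burnout mass m_f = stage dry + payload = 19,454.6 + 22,800 = 42,254.6 kg.
v_e = Isp · g₀ = 316 × 9.81 = 3100.0 m/s.
By the Tsiolkovsky rocket equation, Δv = v_e · ln(285,700/42,254.6) = 3100.0 × ln(6.761) = 3100.0 × 1.9112 ≈ 5925 m/s.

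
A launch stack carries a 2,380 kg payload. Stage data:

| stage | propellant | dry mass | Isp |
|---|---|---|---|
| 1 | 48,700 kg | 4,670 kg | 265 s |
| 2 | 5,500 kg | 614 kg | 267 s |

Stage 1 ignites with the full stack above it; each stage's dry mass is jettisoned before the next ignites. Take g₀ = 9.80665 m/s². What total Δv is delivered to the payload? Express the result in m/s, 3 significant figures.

Δv ≈ 6750 m/s

Ignition mass of stage 1 = 48,700+4,670 + 5,500+614 + 2,380 = 61,864 kg.
Stage 1: m₀ = 61,864 kg, m_f = 61,864 − 48,700 = 13,164 kg; Δv = 265×9.80665×ln(4.699) = 2598.8×1.5475 ≈ 4021 m/s.
Stage 2: m₀ = 8,494 kg, m_f = 8,494 − 5,500 = 2,994 kg; Δv = 267×9.80665×ln(2.837) = 2618.4×1.0427 ≈ 2730 m/s.
Total Δv = 4021 + 2730 = 6751 m/s.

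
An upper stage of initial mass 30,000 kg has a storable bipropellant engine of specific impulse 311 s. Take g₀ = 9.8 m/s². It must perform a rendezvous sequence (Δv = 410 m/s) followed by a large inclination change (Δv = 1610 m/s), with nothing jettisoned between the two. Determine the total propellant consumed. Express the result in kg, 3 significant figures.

v_e = Isp · g₀ = 311 × 9.8 = 3047.8 m/s.
After the first burn: m = 30000 × exp(−410/3047.8) = 30000 × 0.87413 = 26,223.9 kg.
After the second burn: m = 26,223.9 × exp(−1610/3047.8) = 26,223.9 × 0.58964 = 15,462.7 kg.
Total propellant = m₀ − m_final = 30000 − 15,462.7 = 14,537.3 kg.

total propellant consumed ≈ 14500 kg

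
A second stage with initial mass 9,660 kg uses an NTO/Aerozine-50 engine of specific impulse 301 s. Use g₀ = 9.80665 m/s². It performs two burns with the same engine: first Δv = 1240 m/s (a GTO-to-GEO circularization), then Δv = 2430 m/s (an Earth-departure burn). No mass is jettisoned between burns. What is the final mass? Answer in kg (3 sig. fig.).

final mass ≈ 2790 kg

v_e = Isp · g₀ = 301 × 9.80665 = 2951.8 m/s.
After the first burn: m = 9660 × exp(−1240/2951.8) = 9660 × 0.65699 = 6,346.52 kg.
After the second burn: m = 6,346.52 × exp(−2430/2951.8) = 6,346.52 × 0.43901 = 2,786.19 kg.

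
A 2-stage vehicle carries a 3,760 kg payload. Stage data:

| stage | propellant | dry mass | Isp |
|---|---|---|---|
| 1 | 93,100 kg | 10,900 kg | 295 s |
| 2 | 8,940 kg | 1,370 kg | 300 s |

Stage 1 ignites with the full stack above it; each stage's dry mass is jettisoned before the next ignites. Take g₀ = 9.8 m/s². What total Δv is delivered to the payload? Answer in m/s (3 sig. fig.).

Δv ≈ 7460 m/s

Ignition mass of stage 1 = 93,100+10,900 + 8,940+1,370 + 3,760 = 118,070 kg.
Stage 1: m₀ = 118,070 kg, m_f = 118,070 − 93,100 = 24,970 kg; Δv = 295×9.8×ln(4.728) = 2891.0×1.5536 ≈ 4491 m/s.
Stage 2: m₀ = 14,070 kg, m_f = 14,070 − 8,940 = 5,130 kg; Δv = 300×9.8×ln(2.743) = 2940.0×1.0089 ≈ 2966 m/s.
Total Δv = 4491 + 2966 = 7457 m/s.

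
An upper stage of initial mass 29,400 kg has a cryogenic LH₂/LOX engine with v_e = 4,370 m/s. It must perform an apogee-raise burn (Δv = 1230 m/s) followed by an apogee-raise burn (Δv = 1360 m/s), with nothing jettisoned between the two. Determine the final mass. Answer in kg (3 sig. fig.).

After the first burn: m = 29400 × exp(−1230/4370.0) = 29400 × 0.75468 = 22,187.6 kg.
After the second burn: m = 22,187.6 × exp(−1360/4370.0) = 22,187.6 × 0.73256 = 16,253.7 kg.

final mass ≈ 16300 kg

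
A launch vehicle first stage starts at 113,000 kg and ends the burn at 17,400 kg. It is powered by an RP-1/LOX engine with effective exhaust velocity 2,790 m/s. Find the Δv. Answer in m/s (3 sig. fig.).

Δv ≈ 5220 m/s

Rocket equation: Δv = v_e · ln(m₀/m_f) = 2790.0 × ln(6.494) = 2790.0 × 1.8709 ≈ 5219.9 m/s.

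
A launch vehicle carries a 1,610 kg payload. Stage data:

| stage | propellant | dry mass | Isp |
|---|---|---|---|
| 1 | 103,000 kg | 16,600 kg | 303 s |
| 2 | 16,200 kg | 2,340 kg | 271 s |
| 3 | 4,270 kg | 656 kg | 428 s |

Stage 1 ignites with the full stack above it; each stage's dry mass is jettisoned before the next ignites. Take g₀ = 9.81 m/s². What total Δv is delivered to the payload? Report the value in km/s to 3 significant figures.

Δv ≈ 10.9 km/s

Ignition mass of stage 1 = 103,000+16,600 + 16,200+2,340 + 4,270+656 + 1,610 = 144,676 kg.
Stage 1: m₀ = 144,676 kg, m_f = 144,676 − 103,000 = 41,676 kg; Δv = 303×9.81×ln(3.471) = 2972.4×1.2446 ≈ 3699 m/s.
Stage 2: m₀ = 25,076 kg, m_f = 25,076 − 16,200 = 8,876 kg; Δv = 271×9.81×ln(2.825) = 2658.5×1.0386 ≈ 2761 m/s.
Stage 3: m₀ = 6,536 kg, m_f = 6,536 − 4,270 = 2,266 kg; Δv = 428×9.81×ln(2.884) = 4198.7×1.0593 ≈ 4448 m/s.
Total Δv = 3699 + 2761 + 4448 = 10908 m/s.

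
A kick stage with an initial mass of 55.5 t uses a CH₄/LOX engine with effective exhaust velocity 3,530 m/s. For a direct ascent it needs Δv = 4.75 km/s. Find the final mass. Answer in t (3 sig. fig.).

final mass ≈ 14.5 t

Rocket equation: m₀/m_f = exp(Δv / v_e) = exp(4750 / 3530.0) = exp(1.3456) = 3.8405.
m_f = m₀ / 3.8405 = 55.5 / 3.8405 = 14.4512 t.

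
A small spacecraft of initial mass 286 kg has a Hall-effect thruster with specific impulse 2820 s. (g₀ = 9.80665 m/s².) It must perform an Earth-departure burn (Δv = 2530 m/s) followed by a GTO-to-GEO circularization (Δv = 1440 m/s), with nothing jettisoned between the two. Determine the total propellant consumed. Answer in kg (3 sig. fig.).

v_e = Isp · g₀ = 2820 × 9.80665 = 27654.8 m/s.
After the first burn: m = 286 × exp(−2530/27654.8) = 286 × 0.91257 = 260.995 kg.
After the second burn: m = 260.995 × exp(−1440/27654.8) = 260.995 × 0.94926 = 247.752 kg.
Total propellant = m₀ − m_final = 286 − 247.752 = 38.248 kg.

total propellant consumed ≈ 38.2 kg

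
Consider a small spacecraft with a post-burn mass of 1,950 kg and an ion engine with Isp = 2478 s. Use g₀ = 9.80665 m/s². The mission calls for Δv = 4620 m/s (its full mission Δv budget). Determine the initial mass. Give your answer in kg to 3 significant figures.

v_e = Isp · g₀ = 2478 × 9.80665 = 24300.9 m/s.
Rocket equation: m₀/m_f = exp(Δv / v_e) = exp(4620 / 24300.9) = exp(0.1901) = 1.2094.
m₀ = m_f × 1.2094 = 1,950 × 1.2094 = 2,358.33 kg.

initial mass ≈ 2360 kg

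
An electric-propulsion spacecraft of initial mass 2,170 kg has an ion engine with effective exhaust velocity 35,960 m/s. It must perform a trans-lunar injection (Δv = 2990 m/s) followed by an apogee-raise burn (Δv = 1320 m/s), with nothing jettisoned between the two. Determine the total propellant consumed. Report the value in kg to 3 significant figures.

After the first burn: m = 2170 × exp(−2990/35960.0) = 2170 × 0.92021 = 1,996.86 kg.
After the second burn: m = 1,996.86 × exp(−1320/35960.0) = 1,996.86 × 0.96396 = 1,924.89 kg.
Total propellant = m₀ − m_final = 2170 − 1,924.89 = 245.11 kg.

total propellant consumed ≈ 245 kg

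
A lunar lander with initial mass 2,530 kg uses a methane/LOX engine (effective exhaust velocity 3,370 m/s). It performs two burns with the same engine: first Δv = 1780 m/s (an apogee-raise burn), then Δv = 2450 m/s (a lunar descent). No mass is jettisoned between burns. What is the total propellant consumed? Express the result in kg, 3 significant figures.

total propellant consumed ≈ 1810 kg

After the first burn: m = 2530 × exp(−1780/3370.0) = 2530 × 0.58967 = 1,491.87 kg.
After the second burn: m = 1,491.87 × exp(−2450/3370.0) = 1,491.87 × 0.48336 = 721.11 kg.
Total propellant = m₀ − m_final = 2530 − 721.11 = 1,808.89 kg.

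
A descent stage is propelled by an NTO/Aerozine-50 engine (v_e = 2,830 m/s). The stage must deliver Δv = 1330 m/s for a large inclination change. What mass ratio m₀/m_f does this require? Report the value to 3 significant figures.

m₀/m_f = exp(Δv / v_e) = exp(1330 / 2830.0) = exp(0.4700) = 1.5999.

mass ratio ≈ 1.60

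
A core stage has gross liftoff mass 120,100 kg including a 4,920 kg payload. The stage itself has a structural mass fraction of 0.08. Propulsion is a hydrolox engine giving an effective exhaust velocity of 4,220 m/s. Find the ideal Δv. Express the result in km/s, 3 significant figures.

Δv ≈ 9.03 km/s

Stage wet mass = m₀ − payload = 120,100 − 4,920 = 115,180 kg.
Stage dry mass = ε × stage wet mass = 0.08 × 115,180 = 9,214.4 kg.
Burnout mass m_f = stage dry + payload = 9,214.4 + 4,920 = 14,134.4 kg.
Rocket equation: Δv = v_e · ln(120,100/14,134.4) = 4220.0 × ln(8.497) = 4220.0 × 2.1397 ≈ 9030 m/s.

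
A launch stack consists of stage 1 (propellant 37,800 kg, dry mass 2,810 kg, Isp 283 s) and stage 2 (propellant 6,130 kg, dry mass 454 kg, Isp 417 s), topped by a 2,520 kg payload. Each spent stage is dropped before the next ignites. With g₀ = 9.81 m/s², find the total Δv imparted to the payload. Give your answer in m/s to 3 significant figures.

Ignition mass of stage 1 = 37,800+2,810 + 6,130+454 + 2,520 = 49,714 kg.
Stage 1: m₀ = 49,714 kg, m_f = 49,714 − 37,800 = 11,914 kg; Δv = 283×9.81×ln(4.173) = 2776.2×1.4286 ≈ 3966 m/s.
Stage 2: m₀ = 9,104 kg, m_f = 9,104 − 6,130 = 2,974 kg; Δv = 417×9.81×ln(3.061) = 4090.8×1.1188 ≈ 4577 m/s.
Total Δv = 3966 + 4577 = 8543 m/s.

Δv ≈ 8540 m/s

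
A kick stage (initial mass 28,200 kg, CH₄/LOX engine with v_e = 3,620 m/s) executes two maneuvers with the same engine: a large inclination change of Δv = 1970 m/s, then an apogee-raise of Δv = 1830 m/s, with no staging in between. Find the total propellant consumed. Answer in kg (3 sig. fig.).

total propellant consumed ≈ 18300 kg

After the first burn: m = 28200 × exp(−1970/3620.0) = 28200 × 0.58031 = 16,364.7 kg.
After the second burn: m = 16,364.7 × exp(−1830/3620.0) = 16,364.7 × 0.60319 = 9,871.02 kg.
Total propellant = m₀ − m_final = 28200 − 9,871.02 = 18,328.98 kg.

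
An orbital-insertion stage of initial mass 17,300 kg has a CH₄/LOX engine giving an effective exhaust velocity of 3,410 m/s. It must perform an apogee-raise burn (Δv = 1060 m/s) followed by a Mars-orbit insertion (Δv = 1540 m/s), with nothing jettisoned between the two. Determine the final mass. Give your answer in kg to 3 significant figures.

After the first burn: m = 17300 × exp(−1060/3410.0) = 17300 × 0.73282 = 12,677.8 kg.
After the second burn: m = 12,677.8 × exp(−1540/3410.0) = 12,677.8 × 0.63660 = 8,070.69 kg.

final mass ≈ 8070 kg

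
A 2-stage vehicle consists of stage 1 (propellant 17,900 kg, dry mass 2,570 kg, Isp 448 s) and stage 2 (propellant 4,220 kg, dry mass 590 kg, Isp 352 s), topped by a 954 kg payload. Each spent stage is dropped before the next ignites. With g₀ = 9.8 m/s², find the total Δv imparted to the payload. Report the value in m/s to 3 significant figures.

Δv ≈ 9580 m/s

Ignition mass of stage 1 = 17,900+2,570 + 4,220+590 + 954 = 26,234 kg.
Stage 1: m₀ = 26,234 kg, m_f = 26,234 − 17,900 = 8,334 kg; Δv = 448×9.8×ln(3.148) = 4390.4×1.1467 ≈ 5035 m/s.
Stage 2: m₀ = 5,764 kg, m_f = 5,764 − 4,220 = 1,544 kg; Δv = 352×9.8×ln(3.733) = 3449.6×1.3173 ≈ 4544 m/s.
Total Δv = 5035 + 4544 = 9579 m/s.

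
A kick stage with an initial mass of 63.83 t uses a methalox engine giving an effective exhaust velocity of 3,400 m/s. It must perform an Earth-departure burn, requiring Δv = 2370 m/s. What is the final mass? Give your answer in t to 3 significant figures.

final mass ≈ 31.8 t

From the ideal rocket equation, m₀/m_f = exp(Δv / v_e) = exp(2370 / 3400.0) = exp(0.6971) = 2.0078.
m_f = m₀ / 2.0078 = 63.83 / 2.0078 = 31.791 t.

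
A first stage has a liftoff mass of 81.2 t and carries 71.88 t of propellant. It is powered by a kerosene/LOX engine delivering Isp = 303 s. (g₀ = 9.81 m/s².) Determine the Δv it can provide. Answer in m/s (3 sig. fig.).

v_e = Isp · g₀ = 303 × 9.81 = 2972.4 m/s.
m_f = m₀ − m_prop = 81.2 − 71.88 = 9.32 t.
Rocket equation: Δv = v_e · ln(m₀/m_f) = 2972.4 × ln(8.712) = 2972.4 × 2.1648 ≈ 6434.6 m/s.

Δv ≈ 6430 m/s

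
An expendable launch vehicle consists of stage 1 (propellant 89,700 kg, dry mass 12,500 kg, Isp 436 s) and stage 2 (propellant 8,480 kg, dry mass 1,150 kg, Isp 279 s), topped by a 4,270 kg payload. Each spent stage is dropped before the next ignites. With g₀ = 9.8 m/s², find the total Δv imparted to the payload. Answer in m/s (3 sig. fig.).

Δv ≈ 8900 m/s

Ignition mass of stage 1 = 89,700+12,500 + 8,480+1,150 + 4,270 = 116,100 kg.
Stage 1: m₀ = 116,100 kg, m_f = 116,100 − 89,700 = 26,400 kg; Δv = 436×9.8×ln(4.398) = 4272.8×1.4811 ≈ 6328 m/s.
Stage 2: m₀ = 13,900 kg, m_f = 13,900 − 8,480 = 5,420 kg; Δv = 279×9.8×ln(2.565) = 2734.2×0.9418 ≈ 2575 m/s.
Total Δv = 6328 + 2575 = 8903 m/s.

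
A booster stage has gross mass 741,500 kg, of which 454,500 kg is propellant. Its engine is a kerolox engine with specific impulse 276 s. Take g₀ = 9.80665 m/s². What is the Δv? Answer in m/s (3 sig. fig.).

v_e = Isp · g₀ = 276 × 9.80665 = 2706.6 m/s.
m_f = m₀ − m_prop = 741,500 − 454,500 = 287,000 kg.
Using Δv = v_e ln(m₀/m_f): Δv = v_e · ln(m₀/m_f) = 2706.6 × ln(2.584) = 2706.6 × 0.9492 ≈ 2569.1 m/s.

Δv ≈ 2570 m/s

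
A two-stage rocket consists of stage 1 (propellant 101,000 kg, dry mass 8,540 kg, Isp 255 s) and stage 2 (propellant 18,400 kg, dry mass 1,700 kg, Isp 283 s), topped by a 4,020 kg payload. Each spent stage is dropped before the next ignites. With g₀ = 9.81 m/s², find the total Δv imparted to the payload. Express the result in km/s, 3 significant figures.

Δv ≈ 7.52 km/s

Ignition mass of stage 1 = 101,000+8,540 + 18,400+1,700 + 4,020 = 133,660 kg.
Stage 1: m₀ = 133,660 kg, m_f = 133,660 − 101,000 = 32,660 kg; Δv = 255×9.81×ln(4.092) = 2501.6×1.4091 ≈ 3525 m/s.
Stage 2: m₀ = 24,120 kg, m_f = 24,120 − 18,400 = 5,720 kg; Δv = 283×9.81×ln(4.217) = 2776.2×1.4391 ≈ 3995 m/s.
Total Δv = 3525 + 3995 = 7520 m/s.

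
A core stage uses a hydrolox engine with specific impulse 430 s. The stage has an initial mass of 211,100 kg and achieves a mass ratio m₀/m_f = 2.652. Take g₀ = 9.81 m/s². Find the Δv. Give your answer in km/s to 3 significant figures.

Δv ≈ 4.11 km/s

v_e = Isp · g₀ = 430 × 9.81 = 4218.3 m/s.
Δv = v_e · ln(2.652) = 4218.3 × 0.9753 ≈ 4114.2 m/s.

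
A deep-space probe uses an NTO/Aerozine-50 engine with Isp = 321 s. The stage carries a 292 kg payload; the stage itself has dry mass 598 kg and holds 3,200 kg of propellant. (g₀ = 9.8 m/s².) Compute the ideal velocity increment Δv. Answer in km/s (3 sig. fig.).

v_e = Isp · g₀ = 321 × 9.8 = 3145.8 m/s.
m₀ = payload + dry + propellant = 292 + 598 + 3,200 = 4,090 kg.
m_f = payload + dry = 292 + 598 = 890 kg.
Δv = v_e · ln(m₀/m_f) = 3145.8 × ln(4.596) = 3145.8 × 1.5251 ≈ 4797.6 m/s.

Δv ≈ 4.80 km/s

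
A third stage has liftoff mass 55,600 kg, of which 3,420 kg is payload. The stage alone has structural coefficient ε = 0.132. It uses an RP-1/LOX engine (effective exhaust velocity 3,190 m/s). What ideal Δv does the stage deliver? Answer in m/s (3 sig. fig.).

Stage wet mass = m₀ − payload = 55,600 − 3,420 = 52,180 kg.
Stage dry mass = ε × stage wet mass = 0.132 × 52,180 = 6,887.76 kg.
Burnout mass m_f = stage dry + payload = 6,887.76 + 3,420 = 10,307.76 kg.
Using Δv = v_e ln(m₀/m_f): Δv = v_e · ln(55,600/10,307.76) = 3190.0 × ln(5.394) = 3190.0 × 1.6853 ≈ 5376 m/s.

Δv ≈ 5380 m/s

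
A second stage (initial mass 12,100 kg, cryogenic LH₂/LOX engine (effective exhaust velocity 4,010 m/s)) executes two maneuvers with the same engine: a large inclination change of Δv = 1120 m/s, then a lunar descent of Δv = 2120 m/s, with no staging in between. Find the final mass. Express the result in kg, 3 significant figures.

final mass ≈ 5390 kg

After the first burn: m = 12100 × exp(−1120/4010.0) = 12100 × 0.75631 = 9,151.35 kg.
After the second burn: m = 9,151.35 × exp(−2120/4010.0) = 9,151.35 × 0.58938 = 5,393.62 kg.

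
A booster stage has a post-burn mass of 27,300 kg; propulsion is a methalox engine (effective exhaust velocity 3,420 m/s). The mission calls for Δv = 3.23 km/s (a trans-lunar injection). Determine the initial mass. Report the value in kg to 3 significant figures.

initial mass ≈ 70200 kg

By the Tsiolkovsky rocket equation, m₀/m_f = exp(Δv / v_e) = exp(3230 / 3420.0) = exp(0.9444) = 2.5714.
m₀ = m_f × 2.5714 = 27,300 × 2.5714 = 70,199.2 kg.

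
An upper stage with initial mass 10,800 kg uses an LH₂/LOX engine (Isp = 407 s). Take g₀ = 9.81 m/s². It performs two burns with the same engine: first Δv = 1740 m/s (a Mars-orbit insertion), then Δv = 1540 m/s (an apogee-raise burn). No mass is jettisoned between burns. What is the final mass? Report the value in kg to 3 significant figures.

v_e = Isp · g₀ = 407 × 9.81 = 3992.7 m/s.
After the first burn: m = 10800 × exp(−1740/3992.7) = 10800 × 0.64675 = 6,984.9 kg.
After the second burn: m = 6,984.9 × exp(−1540/3992.7) = 6,984.9 × 0.67997 = 4,749.52 kg.

final mass ≈ 4750 kg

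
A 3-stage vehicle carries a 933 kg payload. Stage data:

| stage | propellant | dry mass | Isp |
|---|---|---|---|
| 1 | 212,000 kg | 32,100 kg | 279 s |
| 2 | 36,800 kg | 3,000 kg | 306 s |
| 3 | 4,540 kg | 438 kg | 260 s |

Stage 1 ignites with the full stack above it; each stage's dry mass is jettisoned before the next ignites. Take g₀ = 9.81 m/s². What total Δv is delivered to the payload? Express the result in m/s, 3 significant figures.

Δv ≈ 12200 m/s

Ignition mass of stage 1 = 212,000+32,100 + 36,800+3,000 + 4,540+438 + 933 = 289,811 kg.
Stage 1: m₀ = 289,811 kg, m_f = 289,811 − 212,000 = 77,811 kg; Δv = 279×9.81×ln(3.725) = 2737.0×1.3149 ≈ 3599 m/s.
Stage 2: m₀ = 45,711 kg, m_f = 45,711 − 36,800 = 8,911 kg; Δv = 306×9.81×ln(5.13) = 3001.9×1.6351 ≈ 4908 m/s.
Stage 3: m₀ = 5,911 kg, m_f = 5,911 − 4,540 = 1,371 kg; Δv = 260×9.81×ln(4.311) = 2550.6×1.4613 ≈ 3727 m/s.
Total Δv = 3599 + 4908 + 3727 = 12234 m/s.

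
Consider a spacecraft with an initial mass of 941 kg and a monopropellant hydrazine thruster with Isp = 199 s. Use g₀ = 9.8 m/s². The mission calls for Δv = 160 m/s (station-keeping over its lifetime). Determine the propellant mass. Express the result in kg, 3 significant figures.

v_e = Isp · g₀ = 199 × 9.8 = 1950.2 m/s.
Rocket equation: m₀/m_f = exp(Δv / v_e) = exp(160 / 1950.2) = exp(0.0820) = 1.0855.
m_f = 941 / 1.0855 = 866.882 kg, so propellant = m₀ − m_f = 941 − 866.882 = 74.118 kg.

propellant mass ≈ 74.1 kg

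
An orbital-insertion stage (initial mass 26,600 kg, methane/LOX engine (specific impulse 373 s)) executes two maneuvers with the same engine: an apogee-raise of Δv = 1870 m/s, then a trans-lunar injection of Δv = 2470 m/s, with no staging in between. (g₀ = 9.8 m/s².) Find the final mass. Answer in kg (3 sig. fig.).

final mass ≈ 8110 kg

v_e = Isp · g₀ = 373 × 9.8 = 3655.4 m/s.
After the first burn: m = 26600 × exp(−1870/3655.4) = 26600 × 0.59955 = 15,948 kg.
After the second burn: m = 15,948 × exp(−2470/3655.4) = 15,948 × 0.50879 = 8,114.18 kg.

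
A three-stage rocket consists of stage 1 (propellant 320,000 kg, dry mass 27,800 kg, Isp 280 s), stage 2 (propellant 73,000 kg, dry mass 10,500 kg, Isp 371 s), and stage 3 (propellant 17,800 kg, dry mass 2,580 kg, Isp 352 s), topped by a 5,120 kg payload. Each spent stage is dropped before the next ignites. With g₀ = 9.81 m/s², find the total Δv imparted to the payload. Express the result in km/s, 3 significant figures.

Ignition mass of stage 1 = 320,000+27,800 + 73,000+10,500 + 17,800+2,580 + 5,120 = 456,800 kg.
Stage 1: m₀ = 456,800 kg, m_f = 456,800 − 320,000 = 136,800 kg; Δv = 280×9.81×ln(3.339) = 2746.8×1.2057 ≈ 3312 m/s.
Stage 2: m₀ = 109,000 kg, m_f = 109,000 − 73,000 = 36,000 kg; Δv = 371×9.81×ln(3.028) = 3639.5×1.1078 ≈ 4032 m/s.
Stage 3: m₀ = 25,500 kg, m_f = 25,500 − 17,800 = 7,700 kg; Δv = 352×9.81×ln(3.312) = 3453.1×1.1975 ≈ 4135 m/s.
Total Δv = 3312 + 4032 + 4135 = 11479 m/s.

Δv ≈ 11.5 km/s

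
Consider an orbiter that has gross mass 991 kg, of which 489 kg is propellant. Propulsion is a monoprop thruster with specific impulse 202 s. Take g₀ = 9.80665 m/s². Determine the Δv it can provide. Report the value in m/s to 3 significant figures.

Δv ≈ 1350 m/s

v_e = Isp · g₀ = 202 × 9.80665 = 1980.9 m/s.
m_f = m₀ − m_prop = 991 − 489 = 502 kg.
Using Δv = v_e ln(m₀/m_f): Δv = v_e · ln(m₀/m_f) = 1980.9 × ln(1.974) = 1980.9 × 0.6801 ≈ 1347.3 m/s.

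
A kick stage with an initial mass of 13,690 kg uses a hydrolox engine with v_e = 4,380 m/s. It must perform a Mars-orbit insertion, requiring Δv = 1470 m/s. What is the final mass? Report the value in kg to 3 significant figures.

final mass ≈ 9790 kg

Rocket equation: m₀/m_f = exp(Δv / v_e) = exp(1470 / 4380.0) = exp(0.3356) = 1.3988.
m_f = m₀ / 1.3988 = 13,690 / 1.3988 = 9,786.96 kg.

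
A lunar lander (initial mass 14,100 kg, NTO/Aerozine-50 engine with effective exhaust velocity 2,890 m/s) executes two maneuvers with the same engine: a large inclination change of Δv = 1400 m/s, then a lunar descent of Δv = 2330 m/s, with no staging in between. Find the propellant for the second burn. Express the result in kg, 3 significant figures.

propellant for the second burn ≈ 4810 kg

After the first burn: m = 14100 × exp(−1400/2890.0) = 14100 × 0.61605 = 8,686.31 kg.
After the second burn: m = 8,686.31 × exp(−2330/2890.0) = 8,686.31 × 0.44654 = 3,878.78 kg.
Second-burn propellant = 8,686.31 − 3,878.78 = 4,807.53 kg.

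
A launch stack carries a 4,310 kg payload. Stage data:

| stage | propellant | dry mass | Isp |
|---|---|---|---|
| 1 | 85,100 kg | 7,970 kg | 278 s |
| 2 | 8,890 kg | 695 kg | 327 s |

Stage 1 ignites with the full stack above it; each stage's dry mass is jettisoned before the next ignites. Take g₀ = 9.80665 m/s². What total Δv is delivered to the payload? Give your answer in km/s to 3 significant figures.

Δv ≈ 7.60 km/s

Ignition mass of stage 1 = 85,100+7,970 + 8,890+695 + 4,310 = 106,965 kg.
Stage 1: m₀ = 106,965 kg, m_f = 106,965 − 85,100 = 21,865 kg; Δv = 278×9.80665×ln(4.892) = 2726.2×1.5876 ≈ 4328 m/s.
Stage 2: m₀ = 13,895 kg, m_f = 13,895 − 8,890 = 5,005 kg; Δv = 327×9.80665×ln(2.776) = 3206.8×1.0211 ≈ 3274 m/s.
Total Δv = 4328 + 3274 = 7602 m/s.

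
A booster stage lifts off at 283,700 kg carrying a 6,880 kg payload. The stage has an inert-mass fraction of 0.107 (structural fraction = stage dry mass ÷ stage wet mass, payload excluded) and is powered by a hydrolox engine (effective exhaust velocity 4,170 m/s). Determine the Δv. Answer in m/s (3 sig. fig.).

Δv ≈ 8550 m/s

Stage wet mass = m₀ − payload = 283,700 − 6,880 = 276,820 kg.
Stage dry mass = ε × stage wet mass = 0.107 × 276,820 = 29,619.7 kg.
Burnout mass m_f = stage dry + payload = 29,619.7 + 6,880 = 36,499.7 kg.
Rocket equation: Δv = v_e · ln(283,700/36,499.7) = 4170.0 × ln(7.773) = 4170.0 × 2.0506 ≈ 8551 m/s.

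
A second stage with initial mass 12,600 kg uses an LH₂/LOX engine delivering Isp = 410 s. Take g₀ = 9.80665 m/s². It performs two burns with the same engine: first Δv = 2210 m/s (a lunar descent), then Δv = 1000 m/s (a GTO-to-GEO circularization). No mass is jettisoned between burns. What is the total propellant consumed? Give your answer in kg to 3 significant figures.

v_e = Isp · g₀ = 410 × 9.80665 = 4020.7 m/s.
After the first burn: m = 12600 × exp(−2210/4020.7) = 12600 × 0.57715 = 7,272.09 kg.
After the second burn: m = 7,272.09 × exp(−1000/4020.7) = 7,272.09 × 0.77981 = 5,670.85 kg.
Total propellant = m₀ − m_final = 12600 − 5,670.85 = 6,929.15 kg.

total propellant consumed ≈ 6930 kg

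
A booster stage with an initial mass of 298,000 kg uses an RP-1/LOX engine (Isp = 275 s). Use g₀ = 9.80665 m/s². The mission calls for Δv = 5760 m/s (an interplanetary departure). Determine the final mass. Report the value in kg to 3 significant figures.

final mass ≈ 35200 kg

v_e = Isp · g₀ = 275 × 9.80665 = 2696.8 m/s.
Rocket equation: m₀/m_f = exp(Δv / v_e) = exp(5760 / 2696.8) = exp(2.1358) = 8.4642.
m_f = m₀ / 8.4642 = 298,000 / 8.4642 = 35,207.1 kg.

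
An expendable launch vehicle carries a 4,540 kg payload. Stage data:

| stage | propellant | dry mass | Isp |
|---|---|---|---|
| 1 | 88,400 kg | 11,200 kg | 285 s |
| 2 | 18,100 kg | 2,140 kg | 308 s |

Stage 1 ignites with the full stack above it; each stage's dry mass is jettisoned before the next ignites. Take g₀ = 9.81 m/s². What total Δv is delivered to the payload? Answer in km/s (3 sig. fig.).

Δv ≈ 7.43 km/s

Ignition mass of stage 1 = 88,400+11,200 + 18,100+2,140 + 4,540 = 124,380 kg.
Stage 1: m₀ = 124,380 kg, m_f = 124,380 − 88,400 = 35,980 kg; Δv = 285×9.81×ln(3.457) = 2795.9×1.2404 ≈ 3468 m/s.
Stage 2: m₀ = 24,780 kg, m_f = 24,780 − 18,100 = 6,680 kg; Δv = 308×9.81×ln(3.71) = 3021.5×1.3109 ≈ 3961 m/s.
Total Δv = 3468 + 3961 = 7429 m/s.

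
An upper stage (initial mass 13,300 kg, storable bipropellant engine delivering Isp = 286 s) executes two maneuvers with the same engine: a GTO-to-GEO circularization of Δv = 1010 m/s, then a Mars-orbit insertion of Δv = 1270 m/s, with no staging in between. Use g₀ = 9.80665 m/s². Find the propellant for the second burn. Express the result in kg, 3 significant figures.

propellant for the second burn ≈ 3380 kg

v_e = Isp · g₀ = 286 × 9.80665 = 2804.7 m/s.
After the first burn: m = 13300 × exp(−1010/2804.7) = 13300 × 0.69760 = 9,278.08 kg.
After the second burn: m = 9,278.08 × exp(−1270/2804.7) = 9,278.08 × 0.63584 = 5,899.37 kg.
Second-burn propellant = 9,278.08 − 5,899.37 = 3,378.71 kg.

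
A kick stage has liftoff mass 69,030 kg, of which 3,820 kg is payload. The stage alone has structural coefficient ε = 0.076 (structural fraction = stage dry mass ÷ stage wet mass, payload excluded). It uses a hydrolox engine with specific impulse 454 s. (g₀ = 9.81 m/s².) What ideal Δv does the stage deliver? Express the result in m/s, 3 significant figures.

Δv ≈ 9190 m/s

Stage wet mass = m₀ − payload = 69,030 − 3,820 = 65,210 kg.
Stage dry mass = ε × stage wet mass = 0.076 × 65,210 = 4,955.96 kg.
Burnout mass m_f = stage dry + payload = 4,955.96 + 3,820 = 8,775.96 kg.
v_e = Isp · g₀ = 454 × 9.81 = 4453.7 m/s.
Δv = v_e · ln(69,030/8,775.96) = 4453.7 × ln(7.866) = 4453.7 × 2.0625 ≈ 9186 m/s.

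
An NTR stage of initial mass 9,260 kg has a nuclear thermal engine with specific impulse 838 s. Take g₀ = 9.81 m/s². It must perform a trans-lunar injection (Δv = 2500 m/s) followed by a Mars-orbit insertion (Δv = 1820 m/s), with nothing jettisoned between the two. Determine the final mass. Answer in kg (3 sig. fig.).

v_e = Isp · g₀ = 838 × 9.81 = 8220.8 m/s.
After the first burn: m = 9260 × exp(−2500/8220.8) = 9260 × 0.73778 = 6,831.84 kg.
After the second burn: m = 6,831.84 × exp(−1820/8220.8) = 6,831.84 × 0.80140 = 5,475.04 kg.

final mass ≈ 5480 kg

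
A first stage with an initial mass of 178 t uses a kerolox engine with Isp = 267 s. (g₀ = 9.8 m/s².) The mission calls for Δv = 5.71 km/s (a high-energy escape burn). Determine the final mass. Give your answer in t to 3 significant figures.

v_e = Isp · g₀ = 267 × 9.8 = 2616.6 m/s.
Rocket equation: m₀/m_f = exp(Δv / v_e) = exp(5710 / 2616.6) = exp(2.1822) = 8.8660.
m_f = m₀ / 8.8660 = 178 / 8.8660 = 20.0767 t.

final mass ≈ 20.1 t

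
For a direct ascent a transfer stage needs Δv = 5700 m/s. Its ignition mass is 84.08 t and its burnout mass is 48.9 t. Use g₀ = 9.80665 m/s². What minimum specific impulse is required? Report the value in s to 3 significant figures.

Isp ≈ 1070 s

ln(m₀/m_f) = ln(84080/48900) = ln(1.719) = 0.5420.
v_e = Δv / ln(m₀/m_f) = 5700 / 0.5420 = 10516.8 m/s.
Isp = v_e / g₀ = 10516.8 / 9.80665 = 1072.4 s.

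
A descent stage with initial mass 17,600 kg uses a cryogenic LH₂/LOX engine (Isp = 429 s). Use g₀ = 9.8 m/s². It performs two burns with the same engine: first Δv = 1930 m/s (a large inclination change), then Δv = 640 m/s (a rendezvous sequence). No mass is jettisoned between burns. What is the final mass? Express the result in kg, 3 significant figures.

v_e = Isp · g₀ = 429 × 9.8 = 4204.2 m/s.
After the first burn: m = 17600 × exp(−1930/4204.2) = 17600 × 0.63187 = 11,120.9 kg.
After the second burn: m = 11,120.9 × exp(−640/4204.2) = 11,120.9 × 0.85879 = 9,550.52 kg.

final mass ≈ 9550 kg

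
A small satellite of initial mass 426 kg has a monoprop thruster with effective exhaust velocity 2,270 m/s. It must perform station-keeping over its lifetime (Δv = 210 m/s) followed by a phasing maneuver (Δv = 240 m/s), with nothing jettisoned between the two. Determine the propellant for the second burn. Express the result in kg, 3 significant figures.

After the first burn: m = 426 × exp(−210/2270.0) = 426 × 0.91164 = 388.359 kg.
After the second burn: m = 388.359 × exp(−240/2270.0) = 388.359 × 0.89967 = 349.395 kg.
Second-burn propellant = 388.359 − 349.395 = 38.964 kg.

propellant for the second burn ≈ 39.0 kg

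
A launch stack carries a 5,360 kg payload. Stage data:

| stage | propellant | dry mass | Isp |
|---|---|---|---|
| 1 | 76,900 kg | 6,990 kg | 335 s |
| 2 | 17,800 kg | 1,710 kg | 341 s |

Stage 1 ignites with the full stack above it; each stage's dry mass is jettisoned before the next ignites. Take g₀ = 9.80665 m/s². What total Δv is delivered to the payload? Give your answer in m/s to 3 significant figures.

Ignition mass of stage 1 = 76,900+6,990 + 17,800+1,710 + 5,360 = 108,760 kg.
Stage 1: m₀ = 108,760 kg, m_f = 108,760 − 76,900 = 31,860 kg; Δv = 335×9.80665×ln(3.414) = 3285.2×1.2278 ≈ 4034 m/s.
Stage 2: m₀ = 24,870 kg, m_f = 24,870 − 17,800 = 7,070 kg; Δv = 341×9.80665×ln(3.518) = 3344.1×1.2578 ≈ 4206 m/s.
Total Δv = 4034 + 4206 = 8240 m/s.

Δv ≈ 8240 m/s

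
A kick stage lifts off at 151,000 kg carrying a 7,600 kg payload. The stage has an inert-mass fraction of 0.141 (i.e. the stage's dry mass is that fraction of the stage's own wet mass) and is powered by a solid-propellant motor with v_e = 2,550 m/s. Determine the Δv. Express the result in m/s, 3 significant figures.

Δv ≈ 4310 m/s

Stage wet mass = m₀ − payload = 151,000 − 7,600 = 143,400 kg.
Stage dry mass = ε × stage wet mass = 0.141 × 143,400 = 20,219.4 kg.
Burnout mass m_f = stage dry + payload = 20,219.4 + 7,600 = 27,819.4 kg.
Rocket equation: Δv = v_e · ln(151,000/27,819.4) = 2550.0 × ln(5.428) = 2550.0 × 1.6915 ≈ 4313 m/s.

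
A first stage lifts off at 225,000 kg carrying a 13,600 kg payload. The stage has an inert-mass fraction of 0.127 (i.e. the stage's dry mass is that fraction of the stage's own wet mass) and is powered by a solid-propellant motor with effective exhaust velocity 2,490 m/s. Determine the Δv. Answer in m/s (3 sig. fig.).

Δv ≈ 4270 m/s

Stage wet mass = m₀ − payload = 225,000 − 13,600 = 211,400 kg.
Stage dry mass = ε × stage wet mass = 0.127 × 211,400 = 26,847.8 kg.
Burnout mass m_f = stage dry + payload = 26,847.8 + 13,600 = 40,447.8 kg.
By the Tsiolkovsky rocket equation, Δv = v_e · ln(225,000/40,447.8) = 2490.0 × ln(5.563) = 2490.0 × 1.7161 ≈ 4273 m/s.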